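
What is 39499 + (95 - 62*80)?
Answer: 34634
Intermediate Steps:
39499 + (95 - 62*80) = 39499 + (95 - 4960) = 39499 - 4865 = 34634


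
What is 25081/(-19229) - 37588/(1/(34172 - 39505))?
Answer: 550654837005/2747 ≈ 2.0046e+8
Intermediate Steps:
25081/(-19229) - 37588/(1/(34172 - 39505)) = 25081*(-1/19229) - 37588/(1/(-5333)) = -3583/2747 - 37588/(-1/5333) = -3583/2747 - 37588*(-5333) = -3583/2747 + 200456804 = 550654837005/2747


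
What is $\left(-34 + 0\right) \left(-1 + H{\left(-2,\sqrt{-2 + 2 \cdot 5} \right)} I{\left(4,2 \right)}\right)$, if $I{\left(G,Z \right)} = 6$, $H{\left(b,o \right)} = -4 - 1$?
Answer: $1054$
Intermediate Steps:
$H{\left(b,o \right)} = -5$
$\left(-34 + 0\right) \left(-1 + H{\left(-2,\sqrt{-2 + 2 \cdot 5} \right)} I{\left(4,2 \right)}\right) = \left(-34 + 0\right) \left(-1 - 30\right) = - 34 \left(-1 - 30\right) = \left(-34\right) \left(-31\right) = 1054$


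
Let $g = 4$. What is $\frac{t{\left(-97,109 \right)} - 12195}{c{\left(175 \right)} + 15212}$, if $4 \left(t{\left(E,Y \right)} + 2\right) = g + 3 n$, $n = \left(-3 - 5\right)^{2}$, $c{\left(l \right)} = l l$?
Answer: $- \frac{12148}{45837} \approx -0.26503$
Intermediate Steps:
$c{\left(l \right)} = l^{2}$
$n = 64$ ($n = \left(-8\right)^{2} = 64$)
$t{\left(E,Y \right)} = 47$ ($t{\left(E,Y \right)} = -2 + \frac{4 + 3 \cdot 64}{4} = -2 + \frac{4 + 192}{4} = -2 + \frac{1}{4} \cdot 196 = -2 + 49 = 47$)
$\frac{t{\left(-97,109 \right)} - 12195}{c{\left(175 \right)} + 15212} = \frac{47 - 12195}{175^{2} + 15212} = - \frac{12148}{30625 + 15212} = - \frac{12148}{45837}$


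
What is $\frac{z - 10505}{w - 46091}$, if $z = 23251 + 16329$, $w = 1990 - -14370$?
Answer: $- \frac{29075}{29731} \approx -0.97794$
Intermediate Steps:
$w = 16360$ ($w = 1990 + 14370 = 16360$)
$z = 39580$
$\frac{z - 10505}{w - 46091} = \frac{39580 - 10505}{16360 - 46091} = \frac{29075}{-29731} = 29075 \left(- \frac{1}{29731}\right) = - \frac{29075}{29731}$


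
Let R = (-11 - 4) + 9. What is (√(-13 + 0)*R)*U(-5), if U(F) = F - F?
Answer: 0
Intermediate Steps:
U(F) = 0
R = -6 (R = -15 + 9 = -6)
(√(-13 + 0)*R)*U(-5) = (√(-13 + 0)*(-6))*0 = (√(-13)*(-6))*0 = ((I*√13)*(-6))*0 = -6*I*√13*0 = 0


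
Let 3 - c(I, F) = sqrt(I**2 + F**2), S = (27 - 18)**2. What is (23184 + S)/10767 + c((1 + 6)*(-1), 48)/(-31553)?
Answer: 244682748/113243717 + sqrt(2353)/31553 ≈ 2.1622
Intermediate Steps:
S = 81 (S = 9**2 = 81)
c(I, F) = 3 - sqrt(F**2 + I**2) (c(I, F) = 3 - sqrt(I**2 + F**2) = 3 - sqrt(F**2 + I**2))
(23184 + S)/10767 + c((1 + 6)*(-1), 48)/(-31553) = (23184 + 81)/10767 + (3 - sqrt(48**2 + ((1 + 6)*(-1))**2))/(-31553) = 23265*(1/10767) + (3 - sqrt(2304 + (7*(-1))**2))*(-1/31553) = 7755/3589 + (3 - sqrt(2304 + (-7)**2))*(-1/31553) = 7755/3589 + (3 - sqrt(2304 + 49))*(-1/31553) = 7755/3589 + (3 - sqrt(2353))*(-1/31553) = 7755/3589 + (-3/31553 + sqrt(2353)/31553) = 244682748/113243717 + sqrt(2353)/31553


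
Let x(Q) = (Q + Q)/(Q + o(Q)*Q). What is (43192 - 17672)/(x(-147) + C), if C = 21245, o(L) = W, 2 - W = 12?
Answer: 229680/191203 ≈ 1.2012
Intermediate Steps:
W = -10 (W = 2 - 1*12 = 2 - 12 = -10)
o(L) = -10
x(Q) = -2/9 (x(Q) = (Q + Q)/(Q - 10*Q) = (2*Q)/((-9*Q)) = (2*Q)*(-1/(9*Q)) = -2/9)
(43192 - 17672)/(x(-147) + C) = (43192 - 17672)/(-2/9 + 21245) = 25520/(191203/9) = 25520*(9/191203) = 229680/191203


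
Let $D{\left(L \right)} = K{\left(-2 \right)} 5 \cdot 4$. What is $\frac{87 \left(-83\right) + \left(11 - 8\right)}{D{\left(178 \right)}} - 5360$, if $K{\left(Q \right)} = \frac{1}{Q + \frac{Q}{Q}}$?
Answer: $- \frac{49991}{10} \approx -4999.1$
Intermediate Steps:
$K{\left(Q \right)} = \frac{1}{1 + Q}$ ($K{\left(Q \right)} = \frac{1}{Q + 1} = \frac{1}{1 + Q}$)
$D{\left(L \right)} = -20$ ($D{\left(L \right)} = \frac{1}{1 - 2} \cdot 5 \cdot 4 = \frac{1}{-1} \cdot 5 \cdot 4 = \left(-1\right) 5 \cdot 4 = \left(-5\right) 4 = -20$)
$\frac{87 \left(-83\right) + \left(11 - 8\right)}{D{\left(178 \right)}} - 5360 = \frac{87 \left(-83\right) + \left(11 - 8\right)}{-20} - 5360 = \left(-7221 + 3\right) \left(- \frac{1}{20}\right) - 5360 = \left(-7218\right) \left(- \frac{1}{20}\right) - 5360 = \frac{3609}{10} - 5360 = - \frac{49991}{10}$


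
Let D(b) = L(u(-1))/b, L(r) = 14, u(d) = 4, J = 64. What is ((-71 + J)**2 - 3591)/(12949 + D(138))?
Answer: -122199/446744 ≈ -0.27353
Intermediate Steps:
D(b) = 14/b
((-71 + J)**2 - 3591)/(12949 + D(138)) = ((-71 + 64)**2 - 3591)/(12949 + 14/138) = ((-7)**2 - 3591)/(12949 + 14*(1/138)) = (49 - 3591)/(12949 + 7/69) = -3542/893488/69 = -3542*69/893488 = -122199/446744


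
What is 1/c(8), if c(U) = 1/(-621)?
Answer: -621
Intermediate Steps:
c(U) = -1/621
1/c(8) = 1/(-1/621) = -621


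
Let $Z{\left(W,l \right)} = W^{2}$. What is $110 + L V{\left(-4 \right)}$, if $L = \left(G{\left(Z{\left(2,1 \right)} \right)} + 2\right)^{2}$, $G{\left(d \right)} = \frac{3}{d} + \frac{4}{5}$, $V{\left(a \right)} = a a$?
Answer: $\frac{7791}{25} \approx 311.64$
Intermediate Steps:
$V{\left(a \right)} = a^{2}$
$G{\left(d \right)} = \frac{4}{5} + \frac{3}{d}$ ($G{\left(d \right)} = \frac{3}{d} + 4 \cdot \frac{1}{5} = \frac{3}{d} + \frac{4}{5} = \frac{4}{5} + \frac{3}{d}$)
$L = \frac{5041}{400}$ ($L = \left(\left(\frac{4}{5} + \frac{3}{2^{2}}\right) + 2\right)^{2} = \left(\left(\frac{4}{5} + \frac{3}{4}\right) + 2\right)^{2} = \left(\frac{31}{20} + 2\right)^{2} = \left(\frac{71}{20}\right)^{2} = \frac{5041}{400} \approx 12.602$)
$110 + L V{\left(-4 \right)} = 110 + \frac{5041 \left(-4\right)^{2}}{400} = 110 + \frac{5041}{400} \cdot 16 = 110 + \frac{5041}{25} = \frac{7791}{25}$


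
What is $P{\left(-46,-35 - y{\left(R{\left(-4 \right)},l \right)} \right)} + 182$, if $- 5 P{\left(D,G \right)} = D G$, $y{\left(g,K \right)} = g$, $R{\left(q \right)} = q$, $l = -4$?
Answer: $- \frac{516}{5} \approx -103.2$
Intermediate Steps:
$P{\left(D,G \right)} = - \frac{D G}{5}$
$P{\left(-46,-35 - y{\left(R{\left(-4 \right)},l \right)} \right)} + 182 = \left(- \frac{1}{5}\right) \left(-46\right) \left(-35 - -4\right) + 182 = \left(- \frac{1}{5}\right) \left(-46\right) \left(-35 + 4\right) + 182 = \left(- \frac{1}{5}\right) \left(-46\right) \left(-31\right) + 182 = - \frac{1426}{5} + 182 = - \frac{516}{5}$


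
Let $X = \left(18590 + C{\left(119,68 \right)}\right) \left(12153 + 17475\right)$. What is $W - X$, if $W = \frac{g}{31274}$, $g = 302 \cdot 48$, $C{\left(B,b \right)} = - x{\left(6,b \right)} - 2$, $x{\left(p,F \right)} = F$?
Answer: $- \frac{8580187019472}{15637} \approx -5.4871 \cdot 10^{8}$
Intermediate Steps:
$C{\left(B,b \right)} = -2 - b$ ($C{\left(B,b \right)} = - b - 2 = -2 - b$)
$g = 14496$
$W = \frac{7248}{15637}$ ($W = \frac{14496}{31274} = 14496 \cdot \frac{1}{31274} = \frac{7248}{15637} \approx 0.46352$)
$X = 548710560$ ($X = \left(18590 - 70\right) \left(12153 + 17475\right) = \left(18590 - 70\right) 29628 = 18520 \cdot 29628 = 548710560$)
$W - X = \frac{7248}{15637} - 548710560 = - \frac{8580187019472}{15637}$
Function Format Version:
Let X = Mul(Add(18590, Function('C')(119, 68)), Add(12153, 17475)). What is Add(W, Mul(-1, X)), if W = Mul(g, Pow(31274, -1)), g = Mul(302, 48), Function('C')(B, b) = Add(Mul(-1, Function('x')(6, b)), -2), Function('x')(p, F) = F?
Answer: Rational(-8580187019472, 15637) ≈ -5.4871e+8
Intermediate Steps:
Function('C')(B, b) = Add(-2, Mul(-1, b)) (Function('C')(B, b) = Add(Mul(-1, b), -2) = Add(-2, Mul(-1, b)))
g = 14496
W = Rational(7248, 15637) (W = Mul(14496, Pow(31274, -1)) = Mul(14496, Rational(1, 31274)) = Rational(7248, 15637) ≈ 0.46352)
X = 548710560 (X = Mul(Add(18590, Add(-2, Mul(-1, 68))), Add(12153, 17475)) = Mul(Add(18590, Add(-2, -68)), 29628) = Mul(Add(18590, -70), 29628) = Mul(18520, 29628) = 548710560)
Add(W, Mul(-1, X)) = Add(Rational(7248, 15637), Mul(-1, 548710560)) = Add(Rational(7248, 15637), -548710560) = Rational(-8580187019472, 15637)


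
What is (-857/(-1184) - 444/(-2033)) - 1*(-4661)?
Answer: 11221630569/2407072 ≈ 4661.9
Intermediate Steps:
(-857/(-1184) - 444/(-2033)) - 1*(-4661) = (-857*(-1/1184) - 444*(-1/2033)) + 4661 = (857/1184 + 444/2033) + 4661 = 2267977/2407072 + 4661 = 11221630569/2407072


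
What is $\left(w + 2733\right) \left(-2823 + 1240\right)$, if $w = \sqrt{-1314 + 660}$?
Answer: $-4326339 - 1583 i \sqrt{654} \approx -4.3263 \cdot 10^{6} - 40483.0 i$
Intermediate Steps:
$w = i \sqrt{654}$ ($w = \sqrt{-654} = i \sqrt{654} \approx 25.573 i$)
$\left(w + 2733\right) \left(-2823 + 1240\right) = \left(i \sqrt{654} + 2733\right) \left(-2823 + 1240\right) = \left(2733 + i \sqrt{654}\right) \left(-1583\right) = -4326339 - 1583 i \sqrt{654}$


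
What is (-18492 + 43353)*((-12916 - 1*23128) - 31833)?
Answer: -1687490097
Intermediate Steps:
(-18492 + 43353)*((-12916 - 1*23128) - 31833) = 24861*((-12916 - 23128) - 31833) = 24861*(-36044 - 31833) = 24861*(-67877) = -1687490097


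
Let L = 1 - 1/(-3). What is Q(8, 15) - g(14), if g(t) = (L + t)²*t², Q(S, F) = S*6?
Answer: -414304/9 ≈ -46034.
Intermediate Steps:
L = 4/3 (L = 1 - 1*(-⅓) = 1 + ⅓ = 4/3 ≈ 1.3333)
Q(S, F) = 6*S
g(t) = t²*(4/3 + t)² (g(t) = (4/3 + t)²*t² = t²*(4/3 + t)²)
Q(8, 15) - g(14) = 6*8 - 14²*(4 + 3*14)²/9 = 48 - 196*(4 + 42)²/9 = 48 - 196*46²/9 = 48 - 196*2116/9 = 48 - 1*414736/9 = 48 - 414736/9 = -414304/9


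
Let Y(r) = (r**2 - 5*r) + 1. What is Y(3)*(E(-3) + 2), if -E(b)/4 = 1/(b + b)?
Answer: -40/3 ≈ -13.333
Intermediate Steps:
E(b) = -2/b (E(b) = -4/(b + b) = -4*1/(2*b) = -2/b)
Y(r) = 1 + r**2 - 5*r
Y(3)*(E(-3) + 2) = (1 + 3**2 - 5*3)*(-2/(-3) + 2) = (1 + 9 - 15)*(-2*(-1/3) + 2) = -5*(2/3 + 2) = -5*8/3 = -40/3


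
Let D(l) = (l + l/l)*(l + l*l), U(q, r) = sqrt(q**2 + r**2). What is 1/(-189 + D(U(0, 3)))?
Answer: -1/141 ≈ -0.0070922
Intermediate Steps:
D(l) = (1 + l)*(l + l**2) (D(l) = (l + 1)*(l + l**2) = (1 + l)*(l + l**2))
1/(-189 + D(U(0, 3))) = 1/(-189 + sqrt(0**2 + 3**2)*(1 + sqrt(0**2 + 3**2))**2) = 1/(-189 + sqrt(0 + 9)*(1 + sqrt(0 + 9))**2) = 1/(-189 + sqrt(9)*(1 + sqrt(9))**2) = 1/(-189 + 3*(1 + 3)**2) = 1/(-189 + 3*4**2) = 1/(-189 + 3*16) = 1/(-189 + 48) = 1/(-141) = -1/141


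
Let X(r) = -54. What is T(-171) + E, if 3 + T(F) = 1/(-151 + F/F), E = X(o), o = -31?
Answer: -8551/150 ≈ -57.007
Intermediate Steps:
E = -54
T(F) = -451/150 (T(F) = -3 + 1/(-151 + F/F) = -3 + 1/(-151 + 1) = -3 + 1/(-150) = -3 - 1/150 = -451/150)
T(-171) + E = -451/150 - 54 = -8551/150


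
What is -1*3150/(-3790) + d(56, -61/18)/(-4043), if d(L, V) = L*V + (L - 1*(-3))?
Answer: 11907988/13790673 ≈ 0.86348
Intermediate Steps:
d(L, V) = 3 + L + L*V (d(L, V) = L*V + (L + 3) = L*V + (3 + L) = 3 + L + L*V)
-1*3150/(-3790) + d(56, -61/18)/(-4043) = -1*3150/(-3790) + (3 + 56 + 56*(-61/18))/(-4043) = -3150*(-1/3790) + (3 + 56 + 56*(-61*1/18))*(-1/4043) = 315/379 + (3 + 56 + 56*(-61/18))*(-1/4043) = 315/379 + (3 + 56 - 1708/9)*(-1/4043) = 315/379 - 1177/9*(-1/4043) = 315/379 + 1177/36387 = 11907988/13790673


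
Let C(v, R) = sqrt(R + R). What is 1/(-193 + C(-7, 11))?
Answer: -193/37227 - sqrt(22)/37227 ≈ -0.0053104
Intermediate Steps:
C(v, R) = sqrt(2)*sqrt(R) (C(v, R) = sqrt(2*R) = sqrt(2)*sqrt(R))
1/(-193 + C(-7, 11)) = 1/(-193 + sqrt(2)*sqrt(11)) = 1/(-193 + sqrt(22))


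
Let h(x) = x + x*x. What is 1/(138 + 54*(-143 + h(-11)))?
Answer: -1/1644 ≈ -0.00060827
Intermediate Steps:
h(x) = x + x²
1/(138 + 54*(-143 + h(-11))) = 1/(138 + 54*(-143 - 11*(1 - 11))) = 1/(138 + 54*(-143 - 11*(-10))) = 1/(138 + 54*(-143 + 110)) = 1/(138 + 54*(-33)) = 1/(138 - 1782) = 1/(-1644) = -1/1644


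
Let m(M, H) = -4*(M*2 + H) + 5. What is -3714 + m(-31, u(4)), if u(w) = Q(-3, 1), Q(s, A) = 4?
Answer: -3477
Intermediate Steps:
u(w) = 4
m(M, H) = 5 - 8*M - 4*H (m(M, H) = -4*(2*M + H) + 5 = -4*(H + 2*M) + 5 = (-8*M - 4*H) + 5 = 5 - 8*M - 4*H)
-3714 + m(-31, u(4)) = -3714 + (5 - 8*(-31) - 4*4) = -3714 + (5 + 248 - 16) = -3714 + 237 = -3477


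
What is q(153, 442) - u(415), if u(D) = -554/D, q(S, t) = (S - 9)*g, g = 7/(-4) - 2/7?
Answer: -847702/2905 ≈ -291.81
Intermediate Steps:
g = -57/28 (g = 7*(-1/4) - 2*1/7 = -7/4 - 2/7 = -57/28 ≈ -2.0357)
q(S, t) = 513/28 - 57*S/28 (q(S, t) = (S - 9)*(-57/28) = (-9 + S)*(-57/28) = 513/28 - 57*S/28)
q(153, 442) - u(415) = (513/28 - 57/28*153) - (-554)/415 = (513/28 - 8721/28) - (-554)/415 = -2052/7 - 1*(-554/415) = -2052/7 + 554/415 = -847702/2905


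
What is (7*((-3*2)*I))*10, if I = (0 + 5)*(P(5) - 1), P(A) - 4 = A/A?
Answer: -8400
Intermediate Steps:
P(A) = 5 (P(A) = 4 + A/A = 4 + 1 = 5)
I = 20 (I = (0 + 5)*(5 - 1) = 5*4 = 20)
(7*((-3*2)*I))*10 = (7*(-3*2*20))*10 = (7*(-6*20))*10 = (7*(-120))*10 = -840*10 = -8400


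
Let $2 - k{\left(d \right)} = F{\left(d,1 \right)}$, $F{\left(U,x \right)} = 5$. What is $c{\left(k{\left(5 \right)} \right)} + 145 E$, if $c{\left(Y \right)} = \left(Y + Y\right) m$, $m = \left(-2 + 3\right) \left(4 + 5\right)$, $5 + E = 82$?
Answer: $11111$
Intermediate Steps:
$k{\left(d \right)} = -3$ ($k{\left(d \right)} = 2 - 5 = -3$)
$E = 77$ ($E = -5 + 82 = 77$)
$m = 9$ ($m = 1 \cdot 9 = 9$)
$c{\left(Y \right)} = 18 Y$ ($c{\left(Y \right)} = \left(Y + Y\right) 9 = 2 Y 9 = 18 Y$)
$c{\left(k{\left(5 \right)} \right)} + 145 E = 18 \left(-3\right) + 145 \cdot 77 = -54 + 11165 = 11111$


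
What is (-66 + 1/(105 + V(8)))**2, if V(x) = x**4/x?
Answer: 1658199841/380689 ≈ 4355.8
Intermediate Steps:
V(x) = x**3
(-66 + 1/(105 + V(8)))**2 = (-66 + 1/(105 + 8**3))**2 = (-66 + 1/(105 + 512))**2 = (-66 + 1/617)**2 = (-40721/617)**2 = 1658199841/380689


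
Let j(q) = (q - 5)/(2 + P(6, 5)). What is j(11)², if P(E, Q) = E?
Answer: 9/16 ≈ 0.56250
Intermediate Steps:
j(q) = -5/8 + q/8 (j(q) = (q - 5)/(2 + 6) = (-5 + q)/8 = (-5 + q)*(⅛) = -5/8 + q/8)
j(11)² = (-5/8 + (⅛)*11)² = (-5/8 + 11/8)² = (¾)² = 9/16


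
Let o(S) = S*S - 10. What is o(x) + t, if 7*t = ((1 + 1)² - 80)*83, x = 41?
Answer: 5389/7 ≈ 769.86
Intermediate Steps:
o(S) = -10 + S² (o(S) = S² - 10 = -10 + S²)
t = -6308/7 (t = (((1 + 1)² - 80)*83)/7 = ((2² - 80)*83)/7 = ((4 - 80)*83)/7 = (-76*83)/7 = (⅐)*(-6308) = -6308/7 ≈ -901.14)
o(x) + t = (-10 + 41²) - 6308/7 = (-10 + 1681) - 6308/7 = 1671 - 6308/7 = 5389/7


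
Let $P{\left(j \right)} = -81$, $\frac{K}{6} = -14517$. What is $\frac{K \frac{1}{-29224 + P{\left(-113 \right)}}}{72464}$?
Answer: $\frac{43551}{1061778760} \approx 4.1017 \cdot 10^{-5}$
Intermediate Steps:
$K = -87102$ ($K = 6 \left(-14517\right) = -87102$)
$\frac{K \frac{1}{-29224 + P{\left(-113 \right)}}}{72464} = \frac{\left(-87102\right) \frac{1}{-29224 - 81}}{72464} = - \frac{87102}{-29305} \cdot \frac{1}{72464} = \left(-87102\right) \left(- \frac{1}{29305}\right) \frac{1}{72464} = \frac{87102}{29305} \cdot \frac{1}{72464} = \frac{43551}{1061778760}$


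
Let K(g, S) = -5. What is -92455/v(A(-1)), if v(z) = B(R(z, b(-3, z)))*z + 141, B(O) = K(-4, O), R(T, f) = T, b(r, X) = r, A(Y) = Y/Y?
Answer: -92455/136 ≈ -679.82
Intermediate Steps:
A(Y) = 1
B(O) = -5
v(z) = 141 - 5*z (v(z) = -5*z + 141 = 141 - 5*z)
-92455/v(A(-1)) = -92455/(141 - 5*1) = -92455/(141 - 5) = -92455/136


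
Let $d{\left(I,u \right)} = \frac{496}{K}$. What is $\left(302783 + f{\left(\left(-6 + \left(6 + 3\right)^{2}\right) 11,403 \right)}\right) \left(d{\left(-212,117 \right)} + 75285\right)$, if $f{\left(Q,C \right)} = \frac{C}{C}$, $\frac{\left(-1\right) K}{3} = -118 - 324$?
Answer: $\frac{5037740680384}{221} \approx 2.2795 \cdot 10^{10}$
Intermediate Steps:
$K = 1326$ ($K = - 3 \left(-118 - 324\right) = \left(-3\right) \left(-442\right) = 1326$)
$d{\left(I,u \right)} = \frac{248}{663}$ ($d{\left(I,u \right)} = \frac{496}{1326} = 496 \cdot \frac{1}{1326} = \frac{248}{663}$)
$f{\left(Q,C \right)} = 1$
$\left(302783 + f{\left(\left(-6 + \left(6 + 3\right)^{2}\right) 11,403 \right)}\right) \left(d{\left(-212,117 \right)} + 75285\right) = \left(302783 + 1\right) \left(\frac{248}{663} + 75285\right) = 302784 \cdot \frac{49914203}{663} = \frac{5037740680384}{221}$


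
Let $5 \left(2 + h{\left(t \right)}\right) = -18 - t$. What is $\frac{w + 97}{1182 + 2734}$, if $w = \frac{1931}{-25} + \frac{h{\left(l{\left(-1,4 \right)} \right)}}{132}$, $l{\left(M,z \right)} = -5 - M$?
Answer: $\frac{1356}{269225} \approx 0.0050367$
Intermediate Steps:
$h{\left(t \right)} = - \frac{28}{5} - \frac{t}{5}$ ($h{\left(t \right)} = -2 + \frac{-18 - t}{5} = -2 - \left(\frac{18}{5} + \frac{t}{5}\right) = - \frac{28}{5} - \frac{t}{5}$)
$w = - \frac{21251}{275}$ ($w = \frac{1931}{-25} + \frac{- \frac{28}{5} - \frac{-5 - -1}{5}}{132} = 1931 \left(- \frac{1}{25}\right) + \left(- \frac{28}{5} - \frac{-5 + 1}{5}\right) \frac{1}{132} = - \frac{1931}{25} + \left(- \frac{28}{5} - - \frac{4}{5}\right) \frac{1}{132} = - \frac{1931}{25} + \left(- \frac{28}{5} + \frac{4}{5}\right) \frac{1}{132} = - \frac{1931}{25} - \frac{2}{55} = - \frac{21251}{275} \approx -77.276$)
$\frac{w + 97}{1182 + 2734} = \frac{- \frac{21251}{275} + 97}{1182 + 2734} = \frac{5424}{275 \cdot 3916} = \frac{5424}{275} \cdot \frac{1}{3916} = \frac{1356}{269225}$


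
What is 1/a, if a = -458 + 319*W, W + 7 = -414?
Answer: -1/134757 ≈ -7.4208e-6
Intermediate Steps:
W = -421 (W = -7 - 414 = -421)
a = -134757 (a = -458 + 319*(-421) = -458 - 134299 = -134757)
1/a = 1/(-134757) = -1/134757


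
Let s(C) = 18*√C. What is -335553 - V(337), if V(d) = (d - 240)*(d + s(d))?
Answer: -368242 - 1746*√337 ≈ -4.0029e+5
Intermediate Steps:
V(d) = (-240 + d)*(d + 18*√d) (V(d) = (d - 240)*(d + 18*√d) = (-240 + d)*(d + 18*√d))
-335553 - V(337) = -335553 - (337² - 4320*√337 - 240*337 + 18*337^(3/2)) = -335553 - (113569 - 4320*√337 - 80880 + 18*(337*√337)) = -335553 - (113569 - 4320*√337 - 80880 + 6066*√337) = -335553 - (32689 + 1746*√337) = -335553 + (-32689 - 1746*√337) = -368242 - 1746*√337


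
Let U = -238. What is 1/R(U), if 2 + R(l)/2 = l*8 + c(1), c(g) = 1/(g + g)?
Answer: -1/3811 ≈ -0.00026240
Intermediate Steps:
c(g) = 1/(2*g)
R(l) = -3 + 16*l (R(l) = -4 + 2*(l*8 + (½)/1) = -4 + 2*(8*l + (½)*1) = -4 + 2*(8*l + ½) = -4 + 2*(½ + 8*l) = -4 + (1 + 16*l) = -3 + 16*l)
1/R(U) = 1/(-3 + 16*(-238)) = 1/(-3 - 3808) = 1/(-3811) = -1/3811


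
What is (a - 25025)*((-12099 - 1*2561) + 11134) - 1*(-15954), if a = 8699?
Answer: 57581430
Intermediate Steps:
(a - 25025)*((-12099 - 1*2561) + 11134) - 1*(-15954) = (8699 - 25025)*((-12099 - 1*2561) + 11134) - 1*(-15954) = -16326*((-12099 - 2561) + 11134) + 15954 = -16326*(-14660 + 11134) + 15954 = -16326*(-3526) + 15954 = 57565476 + 15954 = 57581430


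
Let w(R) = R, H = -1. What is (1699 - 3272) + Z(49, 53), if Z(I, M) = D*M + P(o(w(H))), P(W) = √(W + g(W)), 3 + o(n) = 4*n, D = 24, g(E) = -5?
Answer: -301 + 2*I*√3 ≈ -301.0 + 3.4641*I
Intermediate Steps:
o(n) = -3 + 4*n
P(W) = √(-5 + W) (P(W) = √(W - 5) = √(-5 + W))
Z(I, M) = 24*M + 2*I*√3 (Z(I, M) = 24*M + √(-5 + (-3 + 4*(-1))) = 24*M + √(-5 + (-3 - 4)) = 24*M + √(-5 - 7) = 24*M + √(-12) = 24*M + 2*I*√3)
(1699 - 3272) + Z(49, 53) = (1699 - 3272) + (24*53 + 2*I*√3) = -1573 + (1272 + 2*I*√3) = -301 + 2*I*√3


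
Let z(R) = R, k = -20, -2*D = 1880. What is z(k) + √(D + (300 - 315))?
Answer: -20 + I*√955 ≈ -20.0 + 30.903*I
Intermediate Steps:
D = -940 (D = -½*1880 = -940)
z(k) + √(D + (300 - 315)) = -20 + √(-940 + (300 - 315)) = -20 + √(-940 - 15) = -20 + √(-955) = -20 + I*√955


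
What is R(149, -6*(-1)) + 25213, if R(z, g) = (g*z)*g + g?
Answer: 30583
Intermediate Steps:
R(z, g) = g + z*g² (R(z, g) = z*g² + g = g + z*g²)
R(149, -6*(-1)) + 25213 = (-6*(-1))*(1 - 6*(-1)*149) + 25213 = 6*(1 + 6*149) + 25213 = 6*(1 + 894) + 25213 = 6*895 + 25213 = 5370 + 25213 = 30583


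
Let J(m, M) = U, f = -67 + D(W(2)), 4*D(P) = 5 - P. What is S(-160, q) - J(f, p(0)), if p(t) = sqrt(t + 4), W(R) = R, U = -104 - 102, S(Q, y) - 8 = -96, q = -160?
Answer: 118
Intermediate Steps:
S(Q, y) = -88 (S(Q, y) = 8 - 96 = -88)
U = -206
D(P) = 5/4 - P/4 (D(P) = (5 - P)/4 = 5/4 - P/4)
p(t) = sqrt(4 + t)
f = -265/4 (f = -67 + (5/4 - 1/4*2) = -67 + (5/4 - 1/2) = -67 + 3/4 = -265/4 ≈ -66.250)
J(m, M) = -206
S(-160, q) - J(f, p(0)) = -88 - 1*(-206) = -88 + 206 = 118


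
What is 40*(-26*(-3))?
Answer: 3120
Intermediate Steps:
40*(-26*(-3)) = 40*(-13*(-6)) = 40*78 = 3120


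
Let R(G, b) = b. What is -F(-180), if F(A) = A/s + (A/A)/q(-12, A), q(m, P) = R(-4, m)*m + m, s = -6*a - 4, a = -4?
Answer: 1187/132 ≈ 8.9924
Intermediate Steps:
s = 20 (s = -6*(-4) - 4 = 24 - 4 = 20)
q(m, P) = m + m² (q(m, P) = m*m + m = m² + m = m + m²)
F(A) = 1/132 + A/20 (F(A) = A/20 + (A/A)/((-12*(1 - 12))) = A*(1/20) + 1/(-12*(-11)) = A/20 + 1/132 = 1/132 + A/20)
-F(-180) = -(1/132 + (1/20)*(-180)) = -(1/132 - 9) = -1*(-1187/132) = 1187/132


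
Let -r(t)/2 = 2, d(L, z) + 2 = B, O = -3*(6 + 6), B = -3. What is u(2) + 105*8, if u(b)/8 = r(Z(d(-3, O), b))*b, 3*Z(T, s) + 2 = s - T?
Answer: 776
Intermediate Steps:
O = -36 (O = -3*12 = -36)
d(L, z) = -5 (d(L, z) = -2 - 3 = -5)
Z(T, s) = -⅔ - T/3 + s/3 (Z(T, s) = -⅔ + (s - T)/3 = -⅔ + (-T/3 + s/3) = -⅔ - T/3 + s/3)
r(t) = -4 (r(t) = -2*2 = -4)
u(b) = -32*b (u(b) = 8*(-4*b) = -32*b)
u(2) + 105*8 = -32*2 + 105*8 = -64 + 840 = 776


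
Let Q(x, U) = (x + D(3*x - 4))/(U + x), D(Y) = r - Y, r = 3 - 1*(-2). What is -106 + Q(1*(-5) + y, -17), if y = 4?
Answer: -1919/18 ≈ -106.61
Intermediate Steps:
r = 5 (r = 3 + 2 = 5)
D(Y) = 5 - Y
Q(x, U) = (9 - 2*x)/(U + x) (Q(x, U) = (x + (5 - (3*x - 4)))/(U + x) = (x + (5 - (-4 + 3*x)))/(U + x) = (x + (5 + (4 - 3*x)))/(U + x) = (x + (9 - 3*x))/(U + x) = (9 - 2*x)/(U + x))
-106 + Q(1*(-5) + y, -17) = -106 + (9 - 2*(1*(-5) + 4))/(-17 + (1*(-5) + 4)) = -106 + (9 - 2*(-5 + 4))/(-17 + (-5 + 4)) = -106 + (9 - 2*(-1))/(-17 - 1) = -106 + (9 + 2)/(-18) = -106 - 1/18*11 = -106 - 11/18 = -1919/18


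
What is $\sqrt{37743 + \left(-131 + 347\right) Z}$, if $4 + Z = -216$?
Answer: $i \sqrt{9777} \approx 98.879 i$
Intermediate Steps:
$Z = -220$ ($Z = -4 - 216 = -220$)
$\sqrt{37743 + \left(-131 + 347\right) Z} = \sqrt{37743 + \left(-131 + 347\right) \left(-220\right)} = \sqrt{37743 + 216 \left(-220\right)} = \sqrt{37743 - 47520} = \sqrt{-9777} = i \sqrt{9777}$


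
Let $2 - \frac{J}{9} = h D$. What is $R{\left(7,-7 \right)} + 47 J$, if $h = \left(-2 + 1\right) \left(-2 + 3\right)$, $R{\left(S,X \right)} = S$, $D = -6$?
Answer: $-1685$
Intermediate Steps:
$h = -1$ ($h = \left(-1\right) 1 = -1$)
$J = -36$ ($J = 18 - 9 \left(\left(-1\right) \left(-6\right)\right) = 18 - 54 = -36$)
$R{\left(7,-7 \right)} + 47 J = 7 + 47 \left(-36\right) = 7 - 1692 = -1685$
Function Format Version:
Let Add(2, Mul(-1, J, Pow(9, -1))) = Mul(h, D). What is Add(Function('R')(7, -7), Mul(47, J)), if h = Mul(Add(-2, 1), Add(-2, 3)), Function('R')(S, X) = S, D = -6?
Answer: -1685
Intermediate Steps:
h = -1 (h = Mul(-1, 1) = -1)
J = -36 (J = Add(18, Mul(-9, Mul(-1, -6))) = Add(18, Mul(-9, 6)) = Add(18, -54) = -36)
Add(Function('R')(7, -7), Mul(47, J)) = Add(7, Mul(47, -36)) = Add(7, -1692) = -1685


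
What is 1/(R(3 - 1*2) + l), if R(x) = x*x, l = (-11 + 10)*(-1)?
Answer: ½ ≈ 0.50000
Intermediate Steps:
l = 1 (l = -1*(-1) = 1)
R(x) = x²
1/(R(3 - 1*2) + l) = 1/((3 - 1*2)² + 1) = 1/((3 - 2)² + 1) = 1/(1² + 1) = 1/(1 + 1) = 1/2 = ½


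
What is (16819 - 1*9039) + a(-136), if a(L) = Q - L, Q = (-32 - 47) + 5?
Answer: 7842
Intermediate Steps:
Q = -74 (Q = -79 + 5 = -74)
a(L) = -74 - L
(16819 - 1*9039) + a(-136) = (16819 - 1*9039) + (-74 - 1*(-136)) = (16819 - 9039) + (-74 + 136) = 7780 + 62 = 7842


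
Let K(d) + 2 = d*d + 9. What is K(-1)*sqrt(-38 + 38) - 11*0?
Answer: 0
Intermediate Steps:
K(d) = 7 + d**2 (K(d) = -2 + (d*d + 9) = -2 + (d**2 + 9) = -2 + (9 + d**2) = 7 + d**2)
K(-1)*sqrt(-38 + 38) - 11*0 = (7 + (-1)**2)*sqrt(-38 + 38) - 11*0 = (7 + 1)*sqrt(0) + 0 = 8*0 + 0 = 0 + 0 = 0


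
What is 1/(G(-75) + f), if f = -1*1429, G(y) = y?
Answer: -1/1504 ≈ -0.00066489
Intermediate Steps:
f = -1429
1/(G(-75) + f) = 1/(-75 - 1429) = 1/(-1504) = -1/1504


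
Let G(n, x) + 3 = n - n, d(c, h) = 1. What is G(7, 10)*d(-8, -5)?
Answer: -3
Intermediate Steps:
G(n, x) = -3 (G(n, x) = -3 + (n - n) = -3 + 0 = -3)
G(7, 10)*d(-8, -5) = -3*1 = -3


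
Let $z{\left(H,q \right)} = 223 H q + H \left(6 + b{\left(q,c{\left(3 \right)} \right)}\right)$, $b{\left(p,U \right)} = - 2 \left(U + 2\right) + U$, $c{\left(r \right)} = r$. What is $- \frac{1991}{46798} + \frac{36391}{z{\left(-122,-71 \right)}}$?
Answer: $- \frac{1071542125}{45200971452} \approx -0.023706$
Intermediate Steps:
$b{\left(p,U \right)} = -4 - U$ ($b{\left(p,U \right)} = - 2 \left(2 + U\right) + U = \left(-4 - 2 U\right) + U = -4 - U$)
$z{\left(H,q \right)} = - H + 223 H q$ ($z{\left(H,q \right)} = 223 H q + H \left(6 - 7\right) = 223 H q + H \left(-1\right) = 223 H q - H = - H + 223 H q$)
$- \frac{1991}{46798} + \frac{36391}{z{\left(-122,-71 \right)}} = - \frac{1991}{46798} + \frac{36391}{\left(-122\right) \left(-1 + 223 \left(-71\right)\right)} = \left(-1991\right) \frac{1}{46798} + \frac{36391}{\left(-122\right) \left(-1 - 15833\right)} = - \frac{1991}{46798} + \frac{36391}{\left(-122\right) \left(-15834\right)} = - \frac{1991}{46798} + \frac{36391}{1931748} = - \frac{1071542125}{45200971452}$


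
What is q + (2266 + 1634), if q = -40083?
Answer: -36183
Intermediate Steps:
q + (2266 + 1634) = -40083 + (2266 + 1634) = -40083 + 3900 = -36183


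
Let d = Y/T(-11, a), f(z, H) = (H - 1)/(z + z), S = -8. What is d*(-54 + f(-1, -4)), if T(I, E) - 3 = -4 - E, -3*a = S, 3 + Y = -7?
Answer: -1545/11 ≈ -140.45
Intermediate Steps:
Y = -10 (Y = -3 - 7 = -10)
f(z, H) = (-1 + H)/(2*z) (f(z, H) = (-1 + H)/((2*z)) = (-1 + H)*(1/(2*z)) = (-1 + H)/(2*z))
a = 8/3 (a = -1/3*(-8) = 8/3 ≈ 2.6667)
T(I, E) = -1 - E (T(I, E) = 3 + (-4 - E) = -1 - E)
d = 30/11 (d = -10/(-1 - 1*8/3) = -10/(-1 - 8/3) = -10/(-11/3) = -10*(-3/11) = 30/11 ≈ 2.7273)
d*(-54 + f(-1, -4)) = 30*(-54 + (1/2)*(-1 - 4)/(-1))/11 = 30*(-54 + (1/2)*(-1)*(-5))/11 = 30*(-54 + 5/2)/11 = (30/11)*(-103/2) = -1545/11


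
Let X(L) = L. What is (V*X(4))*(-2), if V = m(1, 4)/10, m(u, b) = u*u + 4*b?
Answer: -68/5 ≈ -13.600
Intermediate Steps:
m(u, b) = u² + 4*b
V = 17/10 (V = (1² + 4*4)/10 = (1 + 16)*(⅒) = 17*(⅒) = 17/10 ≈ 1.7000)
(V*X(4))*(-2) = ((17/10)*4)*(-2) = (34/5)*(-2) = -68/5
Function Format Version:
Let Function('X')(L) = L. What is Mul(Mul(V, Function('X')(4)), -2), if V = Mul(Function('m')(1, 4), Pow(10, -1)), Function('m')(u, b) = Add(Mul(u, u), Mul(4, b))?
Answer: Rational(-68, 5) ≈ -13.600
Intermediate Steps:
Function('m')(u, b) = Add(Pow(u, 2), Mul(4, b))
V = Rational(17, 10) (V = Mul(Add(Pow(1, 2), Mul(4, 4)), Pow(10, -1)) = Mul(Add(1, 16), Rational(1, 10)) = Mul(17, Rational(1, 10)) = Rational(17, 10) ≈ 1.7000)
Mul(Mul(V, Function('X')(4)), -2) = Mul(Mul(Rational(17, 10), 4), -2) = Mul(Rational(34, 5), -2) = Rational(-68, 5)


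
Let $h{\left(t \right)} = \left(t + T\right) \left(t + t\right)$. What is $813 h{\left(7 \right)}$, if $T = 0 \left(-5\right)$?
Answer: $79674$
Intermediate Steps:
$T = 0$
$h{\left(t \right)} = 2 t^{2}$ ($h{\left(t \right)} = \left(t + 0\right) \left(t + t\right) = t 2 t = 2 t^{2}$)
$813 h{\left(7 \right)} = 813 \cdot 2 \cdot 7^{2} = 813 \cdot 2 \cdot 49 = 813 \cdot 98 = 79674$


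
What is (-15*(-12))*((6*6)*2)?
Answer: 12960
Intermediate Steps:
(-15*(-12))*((6*6)*2) = 180*(36*2) = 180*72 = 12960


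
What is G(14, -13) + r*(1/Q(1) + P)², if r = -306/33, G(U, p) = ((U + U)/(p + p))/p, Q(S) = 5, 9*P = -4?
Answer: -53756/114075 ≈ -0.47123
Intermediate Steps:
P = -4/9 (P = (⅑)*(-4) = -4/9 ≈ -0.44444)
G(U, p) = U/p² (G(U, p) = ((2*U)/((2*p)))/p = ((2*U)*(1/(2*p)))/p = (U/p)/p = U/p²)
r = -102/11 (r = -306*1/33 = -102/11 ≈ -9.2727)
G(14, -13) + r*(1/Q(1) + P)² = 14/(-13)² - 102*(1/5 - 4/9)²/11 = 14*(1/169) - 102*(⅕ - 4/9)²/11 = 14/169 - 102*(-11/45)²/11 = 14/169 - 102/11*121/2025 = 14/169 - 374/675 = -53756/114075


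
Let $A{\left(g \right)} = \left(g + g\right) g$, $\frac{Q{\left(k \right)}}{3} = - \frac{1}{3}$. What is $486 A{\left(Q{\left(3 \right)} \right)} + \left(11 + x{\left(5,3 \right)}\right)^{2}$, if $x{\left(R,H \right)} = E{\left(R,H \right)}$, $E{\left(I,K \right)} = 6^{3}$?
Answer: $52501$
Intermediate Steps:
$E{\left(I,K \right)} = 216$
$Q{\left(k \right)} = -1$ ($Q{\left(k \right)} = 3 \left(- \frac{1}{3}\right) = -1$)
$x{\left(R,H \right)} = 216$
$A{\left(g \right)} = 2 g^{2}$ ($A{\left(g \right)} = 2 g g = 2 g^{2}$)
$486 A{\left(Q{\left(3 \right)} \right)} + \left(11 + x{\left(5,3 \right)}\right)^{2} = 486 \cdot 2 \left(-1\right)^{2} + \left(11 + 216\right)^{2} = 486 \cdot 2 \cdot 1 + 227^{2} = 486 \cdot 2 + 51529 = 972 + 51529 = 52501$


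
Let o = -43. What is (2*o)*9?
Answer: -774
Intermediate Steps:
(2*o)*9 = (2*(-43))*9 = -86*9 = -774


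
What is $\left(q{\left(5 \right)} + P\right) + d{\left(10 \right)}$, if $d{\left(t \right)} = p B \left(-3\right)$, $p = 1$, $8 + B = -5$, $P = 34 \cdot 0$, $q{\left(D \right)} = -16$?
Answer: $23$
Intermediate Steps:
$P = 0$
$B = -13$ ($B = -8 - 5 = -13$)
$d{\left(t \right)} = 39$ ($d{\left(t \right)} = 1 \left(-13\right) \left(-3\right) = \left(-13\right) \left(-3\right) = 39$)
$\left(q{\left(5 \right)} + P\right) + d{\left(10 \right)} = \left(-16 + 0\right) + 39 = -16 + 39 = 23$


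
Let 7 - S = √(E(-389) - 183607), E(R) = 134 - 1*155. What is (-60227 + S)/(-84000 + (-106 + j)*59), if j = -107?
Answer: 60220/96567 + 2*I*√45907/96567 ≈ 0.62361 + 0.0044375*I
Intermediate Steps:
E(R) = -21 (E(R) = 134 - 155 = -21)
S = 7 - 2*I*√45907 (S = 7 - √(-21 - 183607) = 7 - √(-183628) = 7 - 2*I*√45907 ≈ 7.0 - 428.52*I)
(-60227 + S)/(-84000 + (-106 + j)*59) = (-60227 + (7 - 2*I*√45907))/(-84000 + (-106 - 107)*59) = (-60220 - 2*I*√45907)/(-84000 - 213*59) = (-60220 - 2*I*√45907)/(-84000 - 12567) = (-60220 - 2*I*√45907)/(-96567) = (-60220 - 2*I*√45907)*(-1/96567) = 60220/96567 + 2*I*√45907/96567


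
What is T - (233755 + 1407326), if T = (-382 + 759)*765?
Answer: -1352676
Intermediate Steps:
T = 288405 (T = 377*765 = 288405)
T - (233755 + 1407326) = 288405 - (233755 + 1407326) = 288405 - 1*1641081 = 288405 - 1641081 = -1352676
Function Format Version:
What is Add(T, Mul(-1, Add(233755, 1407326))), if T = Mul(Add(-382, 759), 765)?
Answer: -1352676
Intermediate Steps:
T = 288405 (T = Mul(377, 765) = 288405)
Add(T, Mul(-1, Add(233755, 1407326))) = Add(288405, Mul(-1, Add(233755, 1407326))) = Add(288405, Mul(-1, 1641081)) = Add(288405, -1641081) = -1352676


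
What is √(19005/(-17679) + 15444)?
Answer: √536293390201/5893 ≈ 124.27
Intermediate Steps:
√(19005/(-17679) + 15444) = √(19005*(-1/17679) + 15444) = √(-6335/5893 + 15444) = √(91005157/5893) = √536293390201/5893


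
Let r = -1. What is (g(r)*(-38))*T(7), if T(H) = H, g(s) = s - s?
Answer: 0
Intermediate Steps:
g(s) = 0
(g(r)*(-38))*T(7) = (0*(-38))*7 = 0*7 = 0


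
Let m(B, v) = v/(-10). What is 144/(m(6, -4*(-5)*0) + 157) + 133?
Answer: 21025/157 ≈ 133.92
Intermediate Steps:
m(B, v) = -v/10 (m(B, v) = v*(-⅒) = -v/10)
144/(m(6, -4*(-5)*0) + 157) + 133 = 144/(-(-4*(-5))*0/10 + 157) + 133 = 144/(-2*0 + 157) + 133 = 144/(-⅒*0 + 157) + 133 = 144/(0 + 157) + 133 = 144/157 + 133 = 21025/157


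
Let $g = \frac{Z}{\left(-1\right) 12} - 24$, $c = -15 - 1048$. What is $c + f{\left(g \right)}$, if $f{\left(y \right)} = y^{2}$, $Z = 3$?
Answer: $- \frac{7599}{16} \approx -474.94$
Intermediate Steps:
$c = -1063$ ($c = -15 - 1048 = -1063$)
$g = - \frac{97}{4}$ ($g = \frac{3}{\left(-1\right) 12} - 24 = \frac{3}{-12} - 24 = 3 \left(- \frac{1}{12}\right) - 24 = - \frac{1}{4} - 24 = - \frac{97}{4} \approx -24.25$)
$c + f{\left(g \right)} = -1063 + \left(- \frac{97}{4}\right)^{2} = -1063 + \frac{9409}{16} = - \frac{7599}{16}$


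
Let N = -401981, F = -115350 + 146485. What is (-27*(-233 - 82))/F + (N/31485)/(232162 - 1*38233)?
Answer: 10383555479378/38021156376255 ≈ 0.27310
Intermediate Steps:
F = 31135
(-27*(-233 - 82))/F + (N/31485)/(232162 - 1*38233) = -27*(-233 - 82)/31135 + (-401981/31485)/(232162 - 1*38233) = -27*(-315)*(1/31135) + (-401981*1/31485)/(232162 - 38233) = 8505*(1/31135) - 401981/31485/193929 = 1701/6227 - 401981/31485*1/193929 = 1701/6227 - 401981/6105854565 = 10383555479378/38021156376255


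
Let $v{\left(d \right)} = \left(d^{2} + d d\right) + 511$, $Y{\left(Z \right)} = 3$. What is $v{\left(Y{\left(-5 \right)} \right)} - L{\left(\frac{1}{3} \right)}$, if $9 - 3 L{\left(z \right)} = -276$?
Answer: $434$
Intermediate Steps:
$L{\left(z \right)} = 95$ ($L{\left(z \right)} = 3 - -92 = 3 + 92 = 95$)
$v{\left(d \right)} = 511 + 2 d^{2}$ ($v{\left(d \right)} = \left(d^{2} + d^{2}\right) + 511 = 2 d^{2} + 511 = 511 + 2 d^{2}$)
$v{\left(Y{\left(-5 \right)} \right)} - L{\left(\frac{1}{3} \right)} = \left(511 + 2 \cdot 3^{2}\right) - 95 = \left(511 + 2 \cdot 9\right) - 95 = \left(511 + 18\right) - 95 = 529 - 95 = 434$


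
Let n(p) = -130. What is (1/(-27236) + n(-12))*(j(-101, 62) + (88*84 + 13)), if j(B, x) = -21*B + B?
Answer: -33370918425/27236 ≈ -1.2253e+6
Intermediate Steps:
j(B, x) = -20*B
(1/(-27236) + n(-12))*(j(-101, 62) + (88*84 + 13)) = (1/(-27236) - 130)*(-20*(-101) + (88*84 + 13)) = (-1/27236 - 130)*(2020 + (7392 + 13)) = -3540681*(2020 + 7405)/27236 = -3540681/27236*9425 = -33370918425/27236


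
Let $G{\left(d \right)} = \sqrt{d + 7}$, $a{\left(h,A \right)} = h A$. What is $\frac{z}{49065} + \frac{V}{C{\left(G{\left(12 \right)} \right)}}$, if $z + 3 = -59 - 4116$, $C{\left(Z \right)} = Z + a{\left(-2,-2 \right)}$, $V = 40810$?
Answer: $- \frac{2669794378}{49065} + \frac{40810 \sqrt{19}}{3} \approx 4882.1$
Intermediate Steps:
$a{\left(h,A \right)} = A h$
$G{\left(d \right)} = \sqrt{7 + d}$
$C{\left(Z \right)} = 4 + Z$ ($C{\left(Z \right)} = Z - -4 = Z + 4 = 4 + Z$)
$z = -4178$ ($z = -3 - 4175 = -4178$)
$\frac{z}{49065} + \frac{V}{C{\left(G{\left(12 \right)} \right)}} = - \frac{4178}{49065} + \frac{40810}{4 + \sqrt{7 + 12}} = \left(-4178\right) \frac{1}{49065} + \frac{40810}{4 + \sqrt{19}} = - \frac{4178}{49065} + \frac{40810}{4 + \sqrt{19}}$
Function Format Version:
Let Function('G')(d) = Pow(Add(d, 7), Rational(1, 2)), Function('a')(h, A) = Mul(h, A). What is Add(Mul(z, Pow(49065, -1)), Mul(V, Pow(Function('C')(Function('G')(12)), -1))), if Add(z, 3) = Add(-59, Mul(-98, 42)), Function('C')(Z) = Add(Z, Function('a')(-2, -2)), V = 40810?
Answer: Add(Rational(-2669794378, 49065), Mul(Rational(40810, 3), Pow(19, Rational(1, 2)))) ≈ 4882.1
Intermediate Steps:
Function('a')(h, A) = Mul(A, h)
Function('G')(d) = Pow(Add(7, d), Rational(1, 2))
Function('C')(Z) = Add(4, Z) (Function('C')(Z) = Add(Z, Mul(-2, -2)) = Add(Z, 4) = Add(4, Z))
z = -4178 (z = Add(-3, Add(-59, Mul(-98, 42))) = Add(-3, Add(-59, -4116)) = Add(-3, -4175) = -4178)
Add(Mul(z, Pow(49065, -1)), Mul(V, Pow(Function('C')(Function('G')(12)), -1))) = Add(Mul(-4178, Pow(49065, -1)), Mul(40810, Pow(Add(4, Pow(Add(7, 12), Rational(1, 2))), -1))) = Add(Mul(-4178, Rational(1, 49065)), Mul(40810, Pow(Add(4, Pow(19, Rational(1, 2))), -1))) = Add(Rational(-4178, 49065), Mul(40810, Pow(Add(4, Pow(19, Rational(1, 2))), -1)))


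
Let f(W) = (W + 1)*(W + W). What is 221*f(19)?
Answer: 167960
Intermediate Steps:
f(W) = 2*W*(1 + W) (f(W) = (1 + W)*(2*W) = 2*W*(1 + W))
221*f(19) = 221*(2*19*(1 + 19)) = 221*(2*19*20) = 221*760 = 167960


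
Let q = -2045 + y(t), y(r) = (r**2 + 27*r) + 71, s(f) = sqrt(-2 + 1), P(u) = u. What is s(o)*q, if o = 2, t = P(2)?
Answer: -1916*I ≈ -1916.0*I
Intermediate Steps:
t = 2
s(f) = I (s(f) = sqrt(-1) = I)
y(r) = 71 + r**2 + 27*r
q = -1916 (q = -2045 + (71 + 2**2 + 27*2) = -2045 + (71 + 4 + 54) = -2045 + 129 = -1916)
s(o)*q = I*(-1916) = -1916*I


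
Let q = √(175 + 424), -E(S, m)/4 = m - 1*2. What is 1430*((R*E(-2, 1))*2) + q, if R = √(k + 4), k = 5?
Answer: 34320 + √599 ≈ 34345.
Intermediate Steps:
E(S, m) = 8 - 4*m (E(S, m) = -4*(m - 1*2) = -4*(m - 2) = -4*(-2 + m) = 8 - 4*m)
q = √599 ≈ 24.474
R = 3 (R = √(5 + 4) = √9 = 3)
1430*((R*E(-2, 1))*2) + q = 1430*((3*(8 - 4*1))*2) + √599 = 1430*((3*(8 - 4))*2) + √599 = 1430*((3*4)*2) + √599 = 1430*(12*2) + √599 = 1430*24 + √599 = 34320 + √599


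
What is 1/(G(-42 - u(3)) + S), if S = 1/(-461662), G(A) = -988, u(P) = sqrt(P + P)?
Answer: -461662/456122057 ≈ -0.0010121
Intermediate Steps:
u(P) = sqrt(2)*sqrt(P) (u(P) = sqrt(2*P) = sqrt(2)*sqrt(P))
S = -1/461662 ≈ -2.1661e-6
1/(G(-42 - u(3)) + S) = 1/(-988 - 1/461662) = 1/(-456122057/461662) = -461662/456122057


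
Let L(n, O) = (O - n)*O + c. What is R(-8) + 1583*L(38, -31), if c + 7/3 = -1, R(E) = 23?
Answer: 10142350/3 ≈ 3.3808e+6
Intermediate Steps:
c = -10/3 (c = -7/3 - 1 = -10/3 ≈ -3.3333)
L(n, O) = -10/3 + O*(O - n) (L(n, O) = (O - n)*O - 10/3 = O*(O - n) - 10/3 = -10/3 + O*(O - n))
R(-8) + 1583*L(38, -31) = 23 + 1583*(-10/3 + (-31)**2 - 1*(-31)*38) = 23 + 1583*(-10/3 + 961 + 1178) = 23 + 1583*(6407/3) = 23 + 10142281/3 = 10142350/3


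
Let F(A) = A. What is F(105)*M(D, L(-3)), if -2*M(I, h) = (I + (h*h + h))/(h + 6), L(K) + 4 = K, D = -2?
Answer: 2100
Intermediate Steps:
L(K) = -4 + K
M(I, h) = -(I + h + h²)/(2*(6 + h)) (M(I, h) = -(I + (h*h + h))/(2*(h + 6)) = -(I + (h² + h))/(2*(6 + h)) = -(I + (h + h²))/(2*(6 + h)) = -(I + h + h²)/(2*(6 + h)))
F(105)*M(D, L(-3)) = 105*((-1*(-2) - (-4 - 3) - (-4 - 3)²)/(2*(6 + (-4 - 3)))) = 105*((2 - 1*(-7) - 1*(-7)²)/(2*(6 - 7))) = 105*((½)*(2 + 7 - 1*49)/(-1)) = 105*((½)*(-1)*(2 + 7 - 49)) = 105*((½)*(-1)*(-40)) = 105*20 = 2100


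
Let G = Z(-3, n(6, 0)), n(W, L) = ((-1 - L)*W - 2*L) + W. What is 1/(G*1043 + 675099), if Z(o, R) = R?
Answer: 1/675099 ≈ 1.4813e-6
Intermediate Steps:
n(W, L) = W - 2*L + W*(-1 - L) (n(W, L) = (W*(-1 - L) - 2*L) + W = (-2*L + W*(-1 - L)) + W = W - 2*L + W*(-1 - L))
G = 0 (G = -1*0*(2 + 6) = -1*0*8 = 0)
1/(G*1043 + 675099) = 1/(0*1043 + 675099) = 1/(0 + 675099) = 1/675099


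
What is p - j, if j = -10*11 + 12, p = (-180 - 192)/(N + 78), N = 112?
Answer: 9124/95 ≈ 96.042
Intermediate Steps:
p = -186/95 (p = (-180 - 192)/(112 + 78) = -372/190 = -372*1/190 = -186/95 ≈ -1.9579)
j = -98 (j = -110 + 12 = -98)
p - j = -186/95 - 1*(-98) = -186/95 + 98 = 9124/95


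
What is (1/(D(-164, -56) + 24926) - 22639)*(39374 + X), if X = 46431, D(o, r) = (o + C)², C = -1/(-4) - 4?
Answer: -1649326669727635/849057 ≈ -1.9425e+9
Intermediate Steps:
C = -15/4 (C = -1*(-¼) - 4 = ¼ - 4 = -15/4 ≈ -3.7500)
D(o, r) = (-15/4 + o)² (D(o, r) = (o - 15/4)² = (-15/4 + o)²)
(1/(D(-164, -56) + 24926) - 22639)*(39374 + X) = (1/((-15 + 4*(-164))²/16 + 24926) - 22639)*(39374 + 46431) = (1/((-15 - 656)²/16 + 24926) - 22639)*85805 = (1/((1/16)*(-671)² + 24926) - 22639)*85805 = (1/((1/16)*450241 + 24926) - 22639)*85805 = (1/(450241/16 + 24926) - 22639)*85805 = (1/(849057/16) - 22639)*85805 = (16/849057 - 22639)*85805 = -19221801407/849057*85805 = -1649326669727635/849057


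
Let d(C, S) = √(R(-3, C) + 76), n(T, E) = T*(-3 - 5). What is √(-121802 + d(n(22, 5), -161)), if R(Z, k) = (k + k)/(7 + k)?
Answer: √(-20584538 + 26*√3299)/13 ≈ 348.99*I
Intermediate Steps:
n(T, E) = -8*T (n(T, E) = T*(-8) = -8*T)
R(Z, k) = 2*k/(7 + k) (R(Z, k) = (2*k)/(7 + k) = 2*k/(7 + k))
d(C, S) = √(76 + 2*C/(7 + C)) (d(C, S) = √(2*C/(7 + C) + 76) = √(76 + 2*C/(7 + C)))
√(-121802 + d(n(22, 5), -161)) = √(-121802 + √2*√((266 + 39*(-8*22))/(7 - 8*22))) = √(-121802 + √2*√((266 + 39*(-176))/(7 - 176))) = √(-121802 + √2*√((266 - 6864)/(-169))) = √(-121802 + √2*√(-1/169*(-6598))) = √(-121802 + √2*√(6598/169)) = √(-121802 + √2*(√6598/13)) = √(-121802 + 2*√3299/13)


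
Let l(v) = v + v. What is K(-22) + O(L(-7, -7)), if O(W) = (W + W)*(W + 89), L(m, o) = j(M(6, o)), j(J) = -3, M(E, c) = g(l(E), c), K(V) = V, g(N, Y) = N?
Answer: -538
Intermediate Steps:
l(v) = 2*v
M(E, c) = 2*E
L(m, o) = -3
O(W) = 2*W*(89 + W) (O(W) = (2*W)*(89 + W) = 2*W*(89 + W))
K(-22) + O(L(-7, -7)) = -22 + 2*(-3)*(89 - 3) = -22 + 2*(-3)*86 = -22 - 516 = -538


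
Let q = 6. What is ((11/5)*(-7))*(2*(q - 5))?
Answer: -154/5 ≈ -30.800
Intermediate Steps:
((11/5)*(-7))*(2*(q - 5)) = ((11/5)*(-7))*(2*(6 - 5)) = ((11*(1/5))*(-7))*(2*1) = ((11/5)*(-7))*2 = -77/5*2 = -154/5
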